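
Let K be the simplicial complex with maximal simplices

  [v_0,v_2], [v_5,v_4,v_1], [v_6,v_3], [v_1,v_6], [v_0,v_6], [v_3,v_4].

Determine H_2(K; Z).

Order the vertices as v_0 < v_1 < v_2 < v_3 < v_4 < v_5 < v_6. Listing each simplex with vertices in this order, K has dimension 2 with simplices:

  0-simplices (7): [v_0], [v_1], [v_2], [v_3], [v_4], [v_5], [v_6]
  1-simplices (8): [v_0,v_2], [v_0,v_6], [v_1,v_4], [v_1,v_5], [v_1,v_6], [v_3,v_4], [v_3,v_6], [v_4,v_5]
  2-simplices (1): [v_1,v_4,v_5]

Hence C_0 ≅ Z^7, C_1 ≅ Z^8, C_2 ≅ Z^1.

Boundary ∂_1: C_1 → C_0 maps an edge to its endpoints' difference, ∂[p,q] = q − p. For instance
  ∂[v_4,v_5] = [v_5] − [v_4].
The resulting 7×8 matrix has rank 6, and its Smith normal form has invariant factors (1,1,1,1,1,1).

Boundary ∂_2: C_2 → C_1 maps a triangle to the signed sum of its edges. For instance
  ∂[v_1,v_4,v_5] = [v_4,v_5] − [v_1,v_5] + [v_1,v_4].
The resulting 8×1 matrix has rank 1, and its Smith normal form has invariant factors (1).

Computing H_k = (kernel of ∂_k) / (image of ∂_{k+1}):

  H_2: rank ker ∂_2 − rank ∂_3 = (1 − 1) − 0 = 0, and there is no ∂_3, so H_2 = 0.

H_2 = 0.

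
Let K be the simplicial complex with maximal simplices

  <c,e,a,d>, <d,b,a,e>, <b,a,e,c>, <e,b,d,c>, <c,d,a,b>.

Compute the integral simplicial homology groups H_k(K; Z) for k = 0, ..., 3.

H_0 ≅ Z,  H_1 = 0,  H_2 = 0,  H_3 ≅ Z.

Take the total order a < b < c < d < e on the vertex set. Then K (dimension 3) consists of the simplices:

  0-simplices (5): a, b, c, d, e
  1-simplices (10): ab, ac, ad, ae, bc, bd, be, cd, ce, de
  2-simplices (10): abc, abd, abe, acd, ace, ade, bcd, bce, bde, cde
  3-simplices (5): abcd, abce, abde, acde, bcde

Hence C_0 ≅ Z^5, C_1 ≅ Z^10, C_2 ≅ Z^10, C_3 ≅ Z^5.

The boundary map ∂_1: C_1 → C_0 maps an edge to its endpoints' difference, ∂[p,q] = q − p.
The resulting 5×10 matrix has rank 4, and its Smith normal form has invariant factors (1,1,1,1).

Boundary ∂_2: C_2 → C_1 maps a triangle to the signed sum of its edges. For instance
  ∂bde = de − be + bd,
  ∂bce = ce − be + bc.
The resulting 10×10 matrix has rank 6, and its Smith normal form has invariant factors (1,1,1,1,1,1).

∂_3: C_3 → C_2 sends each 3-simplex σ to the alternating sum Σ_i (−1)^i (σ with its i-th vertex removed). For instance
  ∂bcde = cde − bde + bce − bcd,
  ∂abce = bce − ace + abe − abc.
As a 10×5 matrix over Z this has rank 4, with invariant factors (1,1,1,1).

From H_k ≅ ker(∂_k) / im(∂_{k+1}) we obtain:

  H_0: rank C_0 − rank ∂_1 = 5 − 4 = 1, and the invariant factors of ∂_1 are all 1, so H_0 = Z.
  H_1: rank ker ∂_1 − rank ∂_2 = (10 − 4) − 6 = 0, and the invariant factors of ∂_2 are all 1, so H_1 = 0.
  H_2: rank ker ∂_2 − rank ∂_3 = (10 − 6) − 4 = 0, and the invariant factors of ∂_3 are all 1, so H_2 = 0.
  H_3: rank ker ∂_3 − rank ∂_4 = (5 − 4) − 0 = 1, and there is no ∂_4, so H_3 = Z.

As a check, the Euler characteristic is 5 − 10 + 10 − 5 = 0, which agrees with 1 − 0 + 0 − 1 = 0.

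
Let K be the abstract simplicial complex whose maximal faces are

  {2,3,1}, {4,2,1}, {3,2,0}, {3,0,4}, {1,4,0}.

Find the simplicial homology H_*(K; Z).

Take the total order 0 < 1 < 2 < 3 < 4 on the vertex set. Then K (dimension 2) consists of the simplices:

  0-simplices (5): [0], [1], [2], [3], [4]
  1-simplices (10): [0,1], [0,2], [0,3], [0,4], [1,2], [1,3], [1,4], [2,3], [2,4], [3,4]
  2-simplices (5): [0,1,4], [0,2,3], [0,3,4], [1,2,3], [1,2,4]

so the chain groups are C_0 ≅ Z^5, C_1 ≅ Z^10, C_2 ≅ Z^5.

The boundary map ∂_1: C_1 → C_0 maps an edge to its endpoints' difference, ∂[p,q] = q − p.
As a 5×10 matrix over Z this has rank 4, with invariant factors (1,1,1,1).

Boundary ∂_2: C_2 → C_1 maps a triangle to the signed sum of its edges. For instance
  ∂[0,1,4] = [1,4] − [0,4] + [0,1],
  ∂[1,2,4] = [2,4] − [1,4] + [1,2].
As a 10×5 matrix over Z this has rank 5, with invariant factors (1,1,1,1,1).

Computing H_k = (kernel of ∂_k) / (image of ∂_{k+1}):

  H_0: rank C_0 − rank ∂_1 = 5 − 4 = 1, and the invariant factors of ∂_1 are all 1, so H_0 = Z.
  H_1: rank ker ∂_1 − rank ∂_2 = (10 − 4) − 5 = 1, and the invariant factors of ∂_2 are all 1, so H_1 = Z.
  H_2: rank ker ∂_2 − rank ∂_3 = (5 − 5) − 0 = 0, and there is no ∂_3, so H_2 = 0.

H_0 = Z,  H_1 = Z,  H_2 = 0.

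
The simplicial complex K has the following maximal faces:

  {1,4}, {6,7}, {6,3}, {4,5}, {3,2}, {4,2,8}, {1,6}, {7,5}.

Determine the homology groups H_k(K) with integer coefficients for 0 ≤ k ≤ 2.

H_0 = Z,  H_1 = Z^2,  H_2 = 0.

K has 8 vertices, 10 edges, 1 triangle.
rank ∂_0 = 0, rank ∂_1 = 7 ⇒ b_0 = 8 − 0 − 7 = 1; all invariant factors of ∂_1 are 1 so no torsion. So H_0 ≅ Z.
rank ∂_1 = 7, rank ∂_2 = 1 ⇒ b_1 = 10 − 7 − 1 = 2; all invariant factors of ∂_2 are 1 so no torsion. So H_1 ≅ Z^2.
rank ∂_2 = 1, rank ∂_3 = 0 ⇒ b_2 = 1 − 1 − 0 = 0. So H_2 ≅ 0.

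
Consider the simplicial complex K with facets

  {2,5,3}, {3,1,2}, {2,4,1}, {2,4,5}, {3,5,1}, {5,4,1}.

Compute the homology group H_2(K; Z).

Take the total order 1 < 2 < 3 < 4 < 5 on the vertex set. Then K (dimension 2) consists of the simplices:

  0-simplices (5): [1], [2], [3], [4], [5]
  1-simplices (9): [1,2], [1,3], [1,4], [1,5], [2,3], [2,4], [2,5], [3,5], [4,5]
  2-simplices (6): [1,2,3], [1,2,4], [1,3,5], [1,4,5], [2,3,5], [2,4,5]

giving chain groups C_0 ≅ Z^5, C_1 ≅ Z^9, C_2 ≅ Z^6.

∂_1: C_1 → C_0 sends each edge [p,q] (with p < q) to q − p. For instance
  ∂[1,3] = [3] − [1].
As a 5×9 matrix over Z this has rank 4, with invariant factors (1,1,1,1).

∂_2: C_2 → C_1 acts by ∂[p,q,r] = [q,r] − [p,r] + [p,q]. For instance
  ∂[1,2,4] = [2,4] − [1,4] + [1,2],
  ∂[1,4,5] = [4,5] − [1,5] + [1,4].
This gives a 9×6 integer matrix of rank 5; reducing to Smith normal form yields diagonal entries (1,1,1,1,1).

Reading off H_k = ker ∂_k / im ∂_{k+1}:

  H_2: rank ker ∂_2 − rank ∂_3 = (6 − 5) − 0 = 1, and there is no ∂_3, so H_2 = Z.

H_2 ≅ Z.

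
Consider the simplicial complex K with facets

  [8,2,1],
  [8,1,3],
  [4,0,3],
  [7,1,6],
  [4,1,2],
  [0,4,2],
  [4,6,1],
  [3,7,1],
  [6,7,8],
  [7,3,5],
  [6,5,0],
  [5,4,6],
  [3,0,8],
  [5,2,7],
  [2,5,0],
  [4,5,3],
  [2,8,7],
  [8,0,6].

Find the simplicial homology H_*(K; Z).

We work with the vertex ordering 0 < 1 < 2 < 3 < 4 < 5 < 6 < 7 < 8. The simplices of K, each written with vertices in increasing order, are:

  0-simplices (9): [0], [1], [2], [3], [4], [5], [6], [7], [8]
  1-simplices (27): (27 of them)
  2-simplices (18): [0,2,4], [0,2,5], [0,3,4], [0,3,8], [0,5,6], [0,6,8], [1,2,4], [1,2,8], [1,3,7], [1,3,8], [1,4,6], [1,6,7], [2,5,7], [2,7,8], [3,4,5], [3,5,7], [4,5,6], [6,7,8]

so the chain groups are C_0 ≅ Z^9, C_1 ≅ Z^27, C_2 ≅ Z^18.

Boundary ∂_1: C_1 → C_0 maps an edge to its endpoints' difference, ∂[p,q] = q − p. For instance
  ∂[6,7] = [7] − [6].
The 9×27 boundary matrix has rank 8 and Smith normal form diag(1,1,1,1,1,1,1,1).

Boundary ∂_2: C_2 → C_1 sends each 2-simplex [p,q,r] to [q,r] − [p,r] + [p,q]. For instance
  ∂[0,6,8] = [6,8] − [0,8] + [0,6],
  ∂[1,3,7] = [3,7] − [1,7] + [1,3].
The resulting 27×18 matrix has rank 18, and its Smith normal form has invariant factors (1,1,1,1,1,1,1,1,1,1,1,1,1,1,1,1,1,2).

Computing H_k = (kernel of ∂_k) / (image of ∂_{k+1}):

  H_0: rank C_0 − rank ∂_1 = 9 − 8 = 1, and the invariant factors of ∂_1 are all 1, so H_0 = Z.
  H_1: rank ker ∂_1 − rank ∂_2 = (27 − 8) − 18 = 1, and ∂_2 has invariant factor 2 > 1, so H_1 = Z ⊕ Z/2.
  H_2: rank ker ∂_2 − rank ∂_3 = (18 − 18) − 0 = 0, and there is no ∂_3, so H_2 = 0.

H_0 = Z,  H_1 = Z ⊕ Z/2,  H_2 = 0.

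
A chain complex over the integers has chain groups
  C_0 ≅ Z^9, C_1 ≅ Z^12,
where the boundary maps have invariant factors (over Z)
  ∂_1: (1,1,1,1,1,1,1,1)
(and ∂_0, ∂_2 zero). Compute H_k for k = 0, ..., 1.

H_0: b_0 = 9 − 0 − 8 = 1; torsion from ∂_1 factors > 1: none. So H_0 = Z.
H_1: b_1 = 12 − 8 − 0 = 4; torsion from ∂_2 factors > 1: none. So H_1 = Z^4.

H_0 = Z,  H_1 = Z^4.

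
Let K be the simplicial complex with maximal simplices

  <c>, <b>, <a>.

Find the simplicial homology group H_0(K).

H_0 ≅ Z^3.

Order the vertices as a < b < c. Listing each simplex with vertices in this order, K has dimension 0 with simplices:

  0-simplices (3): a, b, c

Hence C_0 ≅ Z^3.

Now H_k = ker ∂_k / im ∂_{k+1}, so:

  H_0: rank C_0 − rank ∂_1 = 3 − 0 = 3, and there is no ∂_1, so H_0 ≅ Z^3.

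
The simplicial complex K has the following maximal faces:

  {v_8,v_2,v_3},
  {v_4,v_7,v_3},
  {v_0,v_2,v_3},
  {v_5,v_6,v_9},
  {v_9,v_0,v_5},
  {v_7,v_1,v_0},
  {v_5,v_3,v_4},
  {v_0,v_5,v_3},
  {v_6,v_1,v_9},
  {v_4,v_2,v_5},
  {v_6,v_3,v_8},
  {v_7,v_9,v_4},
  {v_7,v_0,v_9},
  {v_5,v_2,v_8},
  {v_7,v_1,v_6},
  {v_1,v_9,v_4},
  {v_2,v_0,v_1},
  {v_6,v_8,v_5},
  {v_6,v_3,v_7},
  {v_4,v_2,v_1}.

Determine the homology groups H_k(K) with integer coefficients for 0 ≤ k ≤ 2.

H_0 ≅ Z,  H_1 ≅ Z ⊕ Z/2,  H_2 = 0.

K has 10 vertices, 30 edges, 20 triangles.
rank ∂_0 = 0, rank ∂_1 = 9 ⇒ b_0 = 10 − 0 − 9 = 1; all invariant factors of ∂_1 are 1 so no torsion. So H_0 = Z.
rank ∂_1 = 9, rank ∂_2 = 20 ⇒ b_1 = 30 − 9 − 20 = 1; ∂_2 has invariant factor(s) [2] giving torsion. So H_1 = Z ⊕ Z/2.
rank ∂_2 = 20, rank ∂_3 = 0 ⇒ b_2 = 20 − 20 − 0 = 0. So H_2 = 0.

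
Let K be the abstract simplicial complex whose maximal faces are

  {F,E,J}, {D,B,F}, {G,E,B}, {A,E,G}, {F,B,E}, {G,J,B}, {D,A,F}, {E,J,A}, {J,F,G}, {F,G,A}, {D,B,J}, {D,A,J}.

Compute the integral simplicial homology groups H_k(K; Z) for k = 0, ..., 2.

K has 7 vertices, 18 edges, 12 triangles.
rank ∂_0 = 0, rank ∂_1 = 6 ⇒ b_0 = 7 − 0 − 6 = 1; all invariant factors of ∂_1 are 1 so no torsion. So H_0 ≅ Z.
rank ∂_1 = 6, rank ∂_2 = 12 ⇒ b_1 = 18 − 6 − 12 = 0; ∂_2 has invariant factor(s) [2] giving torsion. So H_1 ≅ Z/2Z.
rank ∂_2 = 12, rank ∂_3 = 0 ⇒ b_2 = 12 − 12 − 0 = 0. So H_2 ≅ 0.

H_0 ≅ Z,  H_1 ≅ Z/2Z,  H_2 = 0.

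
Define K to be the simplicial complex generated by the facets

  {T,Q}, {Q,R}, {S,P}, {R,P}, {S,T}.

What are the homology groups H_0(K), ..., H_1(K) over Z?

We work with the vertex ordering P < Q < R < S < T. The simplices of K, each written with vertices in increasing order, are:

  0-simplices (5): P, Q, R, S, T
  1-simplices (5): PR, PS, QR, QT, ST

giving chain groups C_0 ≅ Z^5, C_1 ≅ Z^5.

Boundary ∂_1: C_1 → C_0 is given by ∂[p,q] = [q] − [p].
This gives a 5×5 integer matrix of rank 4; reducing to Smith normal form yields diagonal entries (1,1,1,1).

Now H_k = ker ∂_k / im ∂_{k+1}, so:

  H_0: rank C_0 − rank ∂_1 = 5 − 4 = 1, and the invariant factors of ∂_1 are all 1, so H_0 = Z.
  H_1: rank ker ∂_1 − rank ∂_2 = (5 − 4) − 0 = 1, and there is no ∂_2, so H_1 = Z.

(K is a triangulation of the circle S^1.)

H_0 ≅ Z,  H_1 ≅ Z.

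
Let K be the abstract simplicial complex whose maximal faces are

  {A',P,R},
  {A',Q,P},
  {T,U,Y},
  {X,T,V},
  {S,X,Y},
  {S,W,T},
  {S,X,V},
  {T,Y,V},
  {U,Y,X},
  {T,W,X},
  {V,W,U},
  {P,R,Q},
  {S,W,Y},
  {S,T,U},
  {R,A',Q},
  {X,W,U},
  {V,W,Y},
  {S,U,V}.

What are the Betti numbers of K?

Fix the vertex order P < Q < R < S < T < U < V < W < X < Y < A' and write every simplex with vertices in increasing order. Then dim K = 2 and the simplices of K are:

  0-simplices (11): [P], [Q], [R], [S], [T], [U], [V], [W], [X], [Y], [A']
  1-simplices (27): (27 of them)
  2-simplices (18): (18 of them)

so the chain groups are C_0 ≅ Z^11, C_1 ≅ Z^27, C_2 ≅ Z^18.

∂_1: C_1 → C_0 maps an edge to its endpoints' difference, ∂[p,q] = q − p. For instance
  ∂[S,Y] = [Y] − [S].
The 11×27 boundary matrix has rank 9 and Smith normal form diag(1,1,1,1,1,1,1,1,1).

Boundary ∂_2: C_2 → C_1 acts by ∂[p,q,r] = [q,r] − [p,r] + [p,q]. For instance
  ∂[P,Q,R] = [Q,R] − [P,R] + [P,Q],
  ∂[S,U,V] = [U,V] − [S,V] + [S,U].
This gives a 27×18 integer matrix of rank 16; reducing to Smith normal form yields diagonal entries (1,1,1,1,1,1,1,1,1,1,1,1,1,1,1,1).

Reading off H_k = ker ∂_k / im ∂_{k+1}:

  H_0: rank C_0 − rank ∂_1 = 11 − 9 = 2, and the invariant factors of ∂_1 are all 1, so H_0 = Z^2.
  H_1: rank ker ∂_1 − rank ∂_2 = (27 − 9) − 16 = 2, and the invariant factors of ∂_2 are all 1, so H_1 = Z^2.
  H_2: rank ker ∂_2 − rank ∂_3 = (18 − 16) − 0 = 2, and there is no ∂_3, so H_2 = Z^2.

Hence the Betti numbers are b_0 = 2, b_1 = 2, b_2 = 2.

b_0 = 2, b_1 = 2, b_2 = 2.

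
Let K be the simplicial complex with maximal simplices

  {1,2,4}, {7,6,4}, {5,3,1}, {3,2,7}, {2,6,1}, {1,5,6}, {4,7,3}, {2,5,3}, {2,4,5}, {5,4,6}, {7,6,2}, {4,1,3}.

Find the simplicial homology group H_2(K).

H_2 ≅ 0.

We work with the vertex ordering 1 < 2 < 3 < 4 < 5 < 6 < 7. The simplices of K, each written with vertices in increasing order, are:

  0-simplices (7): [1], [2], [3], [4], [5], [6], [7]
  1-simplices (18): [1,2], [1,3], [1,4], [1,5], [1,6], [2,3], [2,4], [2,5], [2,6], [2,7], [3,4], [3,5], [3,7], [4,5], [4,6], [4,7], [5,6], [6,7]
  2-simplices (12): [1,2,4], [1,2,6], [1,3,4], [1,3,5], [1,5,6], [2,3,5], [2,3,7], [2,4,5], [2,6,7], [3,4,7], [4,5,6], [4,6,7]

so the chain groups are C_0 ≅ Z^7, C_1 ≅ Z^18, C_2 ≅ Z^12.

Boundary ∂_1: C_1 → C_0 is given by ∂[p,q] = [q] − [p].
The 7×18 boundary matrix has rank 6 and Smith normal form diag(1,1,1,1,1,1).

The boundary map ∂_2: C_2 → C_1 maps a triangle to the signed sum of its edges. For instance
  ∂[2,3,5] = [3,5] − [2,5] + [2,3],
  ∂[1,2,6] = [2,6] − [1,6] + [1,2].
This gives a 18×12 integer matrix of rank 12; reducing to Smith normal form yields diagonal entries (1,1,1,1,1,1,1,1,1,1,1,2).

Computing H_k = (kernel of ∂_k) / (image of ∂_{k+1}):

  H_2: rank ker ∂_2 − rank ∂_3 = (12 − 12) − 0 = 0, and there is no ∂_3, so H_2 ≅ 0.

(K is a triangulation of the real projective plane RP^2.)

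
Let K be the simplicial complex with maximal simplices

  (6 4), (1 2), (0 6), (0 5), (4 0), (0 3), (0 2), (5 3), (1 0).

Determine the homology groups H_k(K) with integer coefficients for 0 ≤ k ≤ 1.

H_0 ≅ Z,  H_1 ≅ Z^3.

We work with the vertex ordering 0 < 1 < 2 < 3 < 4 < 5 < 6. The simplices of K, each written with vertices in increasing order, are:

  0-simplices (7): [0], [1], [2], [3], [4], [5], [6]
  1-simplices (9): [0,1], [0,2], [0,3], [0,4], [0,5], [0,6], [1,2], [3,5], [4,6]

giving chain groups C_0 ≅ Z^7, C_1 ≅ Z^9.

∂_1: C_1 → C_0 sends each edge [p,q] (with p < q) to q − p.
The 7×9 boundary matrix has rank 6 and Smith normal form diag(1,1,1,1,1,1).

Now H_k = ker ∂_k / im ∂_{k+1}, so:

  H_0: rank C_0 − rank ∂_1 = 7 − 6 = 1, and the invariant factors of ∂_1 are all 1, so H_0 ≅ Z.
  H_1: rank ker ∂_1 − rank ∂_2 = (9 − 6) − 0 = 3, and there is no ∂_2, so H_1 ≅ Z^3.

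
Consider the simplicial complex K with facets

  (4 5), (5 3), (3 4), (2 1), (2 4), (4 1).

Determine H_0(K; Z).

H_0 ≅ Z.

We work with the vertex ordering 1 < 2 < 3 < 4 < 5. The simplices of K, each written with vertices in increasing order, are:

  0-simplices (5): [1], [2], [3], [4], [5]
  1-simplices (6): [1,2], [1,4], [2,4], [3,4], [3,5], [4,5]

giving chain groups C_0 ≅ Z^5, C_1 ≅ Z^6.

The boundary map ∂_1: C_1 → C_0 is given by ∂[p,q] = [q] − [p]. For instance
  ∂[1,2] = [2] − [1].
As a 5×6 matrix over Z this has rank 4, with invariant factors (1,1,1,1).

Reading off H_k = ker ∂_k / im ∂_{k+1}:

  H_0: rank C_0 − rank ∂_1 = 5 − 4 = 1, and the invariant factors of ∂_1 are all 1, so H_0 ≅ Z.

(K is a triangulation of a wedge of 2 circles.)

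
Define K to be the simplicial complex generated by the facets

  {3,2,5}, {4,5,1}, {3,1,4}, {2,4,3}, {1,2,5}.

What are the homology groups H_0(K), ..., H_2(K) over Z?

Fix the vertex order 1 < 2 < 3 < 4 < 5 and write every simplex with vertices in increasing order. Then dim K = 2 and the simplices of K are:

  0-simplices (5): [1], [2], [3], [4], [5]
  1-simplices (10): [1,2], [1,3], [1,4], [1,5], [2,3], [2,4], [2,5], [3,4], [3,5], [4,5]
  2-simplices (5): [1,2,5], [1,3,4], [1,4,5], [2,3,4], [2,3,5]

so the chain groups are C_0 ≅ Z^5, C_1 ≅ Z^10, C_2 ≅ Z^5.

The boundary map ∂_1: C_1 → C_0 is given by ∂[p,q] = [q] − [p]. For instance
  ∂[1,2] = [2] − [1].
This gives a 5×10 integer matrix of rank 4; reducing to Smith normal form yields diagonal entries (1,1,1,1).

The boundary map ∂_2: C_2 → C_1 maps a triangle to the signed sum of its edges. For instance
  ∂[1,4,5] = [4,5] − [1,5] + [1,4],
  ∂[2,3,5] = [3,5] − [2,5] + [2,3].
The resulting 10×5 matrix has rank 5, and its Smith normal form has invariant factors (1,1,1,1,1).

Reading off H_k = ker ∂_k / im ∂_{k+1}:

  H_0: rank C_0 − rank ∂_1 = 5 − 4 = 1, and the invariant factors of ∂_1 are all 1, so H_0 ≅ Z.
  H_1: rank ker ∂_1 − rank ∂_2 = (10 − 4) − 5 = 1, and the invariant factors of ∂_2 are all 1, so H_1 ≅ Z.
  H_2: rank ker ∂_2 − rank ∂_3 = (5 − 5) − 0 = 0, and there is no ∂_3, so H_2 ≅ 0.

(K is a triangulation of the Möbius band.)

H_0 ≅ Z,  H_1 ≅ Z,  H_2 = 0.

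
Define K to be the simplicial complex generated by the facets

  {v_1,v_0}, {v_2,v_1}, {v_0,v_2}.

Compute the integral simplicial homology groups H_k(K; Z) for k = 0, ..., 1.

K has 3 vertices, 3 edges.
rank ∂_0 = 0, rank ∂_1 = 2 ⇒ b_0 = 3 − 0 − 2 = 1; all invariant factors of ∂_1 are 1 so no torsion. So H_0 = Z.
rank ∂_1 = 2, rank ∂_2 = 0 ⇒ b_1 = 3 − 2 − 0 = 1. So H_1 = Z.

H_0 = Z,  H_1 = Z.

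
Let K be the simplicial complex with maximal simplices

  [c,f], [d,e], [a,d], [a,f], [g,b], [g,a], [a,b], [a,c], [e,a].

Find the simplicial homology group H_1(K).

Take the total order a < b < c < d < e < f < g on the vertex set. Then K (dimension 1) consists of the simplices:

  0-simplices (7): a, b, c, d, e, f, g
  1-simplices (9): ab, ac, ad, ae, af, ag, bg, cf, de

Hence C_0 ≅ Z^7, C_1 ≅ Z^9.

Boundary ∂_1: C_1 → C_0 is given by ∂[p,q] = [q] − [p]. For instance
  ∂de = e − d.
The 7×9 boundary matrix has rank 6 and Smith normal form diag(1,1,1,1,1,1).

From H_k ≅ ker(∂_k) / im(∂_{k+1}) we obtain:

  H_1: rank ker ∂_1 − rank ∂_2 = (9 − 6) − 0 = 3, and there is no ∂_2, so H_1 ≅ Z^3.

(K is a triangulation of a wedge of 3 circles.)

H_1 = Z^3.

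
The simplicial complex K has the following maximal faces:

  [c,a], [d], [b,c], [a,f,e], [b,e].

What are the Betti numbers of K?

b_0 = 2, b_1 = 1, b_2 = 0.

K has 6 vertices, 6 edges, 1 triangle.
rank ∂_0 = 0, rank ∂_1 = 4 ⇒ b_0 = 6 − 0 − 4 = 2; all invariant factors of ∂_1 are 1 so no torsion. So H_0 = Z^2.
rank ∂_1 = 4, rank ∂_2 = 1 ⇒ b_1 = 6 − 4 − 1 = 1; all invariant factors of ∂_2 are 1 so no torsion. So H_1 = Z.
rank ∂_2 = 1, rank ∂_3 = 0 ⇒ b_2 = 1 − 1 − 0 = 0. So H_2 = 0.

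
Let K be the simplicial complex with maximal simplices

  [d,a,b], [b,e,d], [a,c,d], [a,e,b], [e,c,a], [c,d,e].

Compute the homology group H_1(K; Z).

We work with the vertex ordering a < b < c < d < e. The simplices of K, each written with vertices in increasing order, are:

  0-simplices (5): a, b, c, d, e
  1-simplices (9): ab, ac, ad, ae, bd, be, cd, ce, de
  2-simplices (6): abd, abe, acd, ace, bde, cde

giving chain groups C_0 ≅ Z^5, C_1 ≅ Z^9, C_2 ≅ Z^6.

The boundary map ∂_1: C_1 → C_0 is given by ∂[p,q] = [q] − [p]. For instance
  ∂de = e − d.
This gives a 5×9 integer matrix of rank 4; reducing to Smith normal form yields diagonal entries (1,1,1,1).

Boundary ∂_2: C_2 → C_1 sends each 2-simplex [p,q,r] to [q,r] − [p,r] + [p,q]. For instance
  ∂abd = bd − ad + ab,
  ∂ace = ce − ae + ac.
The 9×6 boundary matrix has rank 5 and Smith normal form diag(1,1,1,1,1).

Computing H_k = (kernel of ∂_k) / (image of ∂_{k+1}):

  H_1: rank ker ∂_1 − rank ∂_2 = (9 − 4) − 5 = 0, and the invariant factors of ∂_2 are all 1, so H_1 ≅ 0.

H_1 ≅ 0.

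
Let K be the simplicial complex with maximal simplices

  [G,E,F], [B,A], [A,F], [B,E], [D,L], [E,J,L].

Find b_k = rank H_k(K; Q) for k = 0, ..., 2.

b_0 = 1, b_1 = 1, b_2 = 0.

We work with the vertex ordering A < B < D < E < F < G < J < L. The simplices of K, each written with vertices in increasing order, are:

  0-simplices (8): A, B, D, E, F, G, J, L
  1-simplices (10): AB, AF, BE, DL, EF, EG, EJ, EL, FG, JL
  2-simplices (2): EFG, EJL

Hence C_0 ≅ Z^8, C_1 ≅ Z^10, C_2 ≅ Z^2.

∂_1: C_1 → C_0 is given by ∂[p,q] = [q] − [p]. For instance
  ∂FG = G − F.
As a 8×10 matrix over Z this has rank 7, with invariant factors (1,1,1,1,1,1,1).

Boundary ∂_2: C_2 → C_1 sends each 2-simplex [p,q,r] to [q,r] − [p,r] + [p,q]. For instance
  ∂EFG = FG − EG + EF,
  ∂EJL = JL − EL + EJ.
The 10×2 boundary matrix has rank 2 and Smith normal form diag(1,1).

Computing H_k = (kernel of ∂_k) / (image of ∂_{k+1}):

  H_0: rank C_0 − rank ∂_1 = 8 − 7 = 1, and the invariant factors of ∂_1 are all 1, so H_0 ≅ Z.
  H_1: rank ker ∂_1 − rank ∂_2 = (10 − 7) − 2 = 1, and the invariant factors of ∂_2 are all 1, so H_1 ≅ Z.
  H_2: rank ker ∂_2 − rank ∂_3 = (2 − 2) − 0 = 0, and there is no ∂_3, so H_2 ≅ 0.

Hence the Betti numbers are b_0 = 1, b_1 = 1, b_2 = 0.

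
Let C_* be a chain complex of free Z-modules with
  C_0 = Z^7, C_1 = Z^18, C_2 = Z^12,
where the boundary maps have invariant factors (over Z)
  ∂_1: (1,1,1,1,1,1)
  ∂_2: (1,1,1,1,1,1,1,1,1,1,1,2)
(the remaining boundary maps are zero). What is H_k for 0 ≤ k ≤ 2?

H_0 = Z,  H_1 = Z/2,  H_2 = 0.

H_0: b_0 = 7 − 0 − 6 = 1; torsion from ∂_1 factors > 1: none. So H_0 = Z.
H_1: b_1 = 18 − 6 − 12 = 0; torsion from ∂_2 factors > 1: [2]. So H_1 = Z/2.
H_2: b_2 = 12 − 12 − 0 = 0; torsion from ∂_3 factors > 1: none. So H_2 = 0.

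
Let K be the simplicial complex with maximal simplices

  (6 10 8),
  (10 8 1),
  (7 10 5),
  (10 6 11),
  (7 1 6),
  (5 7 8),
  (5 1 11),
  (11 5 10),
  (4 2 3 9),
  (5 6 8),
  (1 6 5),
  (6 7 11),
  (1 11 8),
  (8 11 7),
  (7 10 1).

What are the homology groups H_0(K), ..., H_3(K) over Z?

H_0 = Z^2,  H_1 = Z^2,  H_2 = Z,  H_3 = 0.

Fix the vertex order 1 < 2 < 3 < 4 < 5 < 6 < 7 < 8 < 9 < 10 < 11 and write every simplex with vertices in increasing order. Then dim K = 3 and the simplices of K are:

  0-simplices (11): [1], [2], [3], [4], [5], [6], [7], [8], [9], [10], [11]
  1-simplices (27): (27 of them)
  2-simplices (18): (18 of them)
  3-simplices (1): [2,3,4,9]

so the chain groups are C_0 ≅ Z^11, C_1 ≅ Z^27, C_2 ≅ Z^18, C_3 ≅ Z^1.

∂_1: C_1 → C_0 is given by ∂[p,q] = [q] − [p].
As a 11×27 matrix over Z this has rank 9, with invariant factors (1,1,1,1,1,1,1,1,1).

∂_2: C_2 → C_1 acts by ∂[p,q,r] = [q,r] − [p,r] + [p,q]. For instance
  ∂[2,4,9] = [4,9] − [2,9] + [2,4],
  ∂[5,7,10] = [7,10] − [5,10] + [5,7].
As a 27×18 matrix over Z this has rank 16, with invariant factors (1,1,1,1,1,1,1,1,1,1,1,1,1,1,1,1).

Boundary ∂_3: C_3 → C_2 sends each 3-simplex σ to the alternating sum Σ_i (−1)^i (σ with its i-th vertex removed). For instance
  ∂[2,3,4,9] = [3,4,9] − [2,4,9] + [2,3,9] − [2,3,4].
The 18×1 boundary matrix has rank 1 and Smith normal form diag(1).

Now H_k = ker ∂_k / im ∂_{k+1}, so:

  H_0: rank C_0 − rank ∂_1 = 11 − 9 = 2, and the invariant factors of ∂_1 are all 1, so H_0 = Z^2.
  H_1: rank ker ∂_1 − rank ∂_2 = (27 − 9) − 16 = 2, and the invariant factors of ∂_2 are all 1, so H_1 = Z^2.
  H_2: rank ker ∂_2 − rank ∂_3 = (18 − 16) − 1 = 1, and the invariant factors of ∂_3 are all 1, so H_2 = Z.
  H_3: rank ker ∂_3 − rank ∂_4 = (1 − 1) − 0 = 0, and there is no ∂_4, so H_3 = 0.

As a check, the Euler characteristic is 11 − 27 + 18 − 1 = 1, which agrees with 2 − 2 + 1 − 0 = 1.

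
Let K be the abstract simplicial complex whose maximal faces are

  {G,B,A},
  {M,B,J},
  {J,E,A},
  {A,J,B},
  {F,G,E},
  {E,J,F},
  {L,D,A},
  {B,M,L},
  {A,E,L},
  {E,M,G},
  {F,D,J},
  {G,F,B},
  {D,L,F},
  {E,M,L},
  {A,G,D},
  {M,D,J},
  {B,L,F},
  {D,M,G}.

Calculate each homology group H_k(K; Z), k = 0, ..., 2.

Fix the vertex order A < B < D < E < F < G < J < L < M and write every simplex with vertices in increasing order. Then dim K = 2 and the simplices of K are:

  0-simplices (9): A, B, D, E, F, G, J, L, M
  1-simplices (27): AB, AD, AE, AG, AJ, AL, BF, BG, BJ, BL, BM, DF, DG, DJ, DL, DM, EF, EG, EJ, EL, EM, FG, FJ, FL, GM, JM, LM
  2-simplices (18): ABG, ABJ, ADG, ADL, AEJ, AEL, BFG, BFL, BJM, BLM, DFJ, DFL, DGM, DJM, EFG, EFJ, EGM, ELM

Hence C_0 ≅ Z^9, C_1 ≅ Z^27, C_2 ≅ Z^18.

∂_1: C_1 → C_0 maps an edge to its endpoints' difference, ∂[p,q] = q − p. For instance
  ∂EM = M − E.
This gives a 9×27 integer matrix of rank 8; reducing to Smith normal form yields diagonal entries (1,1,1,1,1,1,1,1).

Boundary ∂_2: C_2 → C_1 maps a triangle to the signed sum of its edges. For instance
  ∂ABG = BG − AG + AB,
  ∂ELM = LM − EM + EL.
This gives a 27×18 integer matrix of rank 17; reducing to Smith normal form yields diagonal entries (1,1,1,1,1,1,1,1,1,1,1,1,1,1,1,1,1).

Computing H_k = (kernel of ∂_k) / (image of ∂_{k+1}):

  H_0: rank C_0 − rank ∂_1 = 9 − 8 = 1, and the invariant factors of ∂_1 are all 1, so H_0 = Z.
  H_1: rank ker ∂_1 − rank ∂_2 = (27 − 8) − 17 = 2, and the invariant factors of ∂_2 are all 1, so H_1 = Z^2.
  H_2: rank ker ∂_2 − rank ∂_3 = (18 − 17) − 0 = 1, and there is no ∂_3, so H_2 = Z.

As a check, the Euler characteristic is 9 − 27 + 18 = 0, which agrees with 1 − 2 + 1 = 0.
(K is a triangulation of the torus T^2.)

H_0 ≅ Z,  H_1 ≅ Z^2,  H_2 ≅ Z.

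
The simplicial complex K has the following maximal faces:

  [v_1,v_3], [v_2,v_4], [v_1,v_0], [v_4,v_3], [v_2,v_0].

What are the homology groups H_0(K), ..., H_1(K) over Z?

H_0 = Z,  H_1 = Z.

We work with the vertex ordering v_0 < v_1 < v_2 < v_3 < v_4. The simplices of K, each written with vertices in increasing order, are:

  0-simplices (5): [v_0], [v_1], [v_2], [v_3], [v_4]
  1-simplices (5): [v_0,v_1], [v_0,v_2], [v_1,v_3], [v_2,v_4], [v_3,v_4]

Hence C_0 ≅ Z^5, C_1 ≅ Z^5.

∂_1: C_1 → C_0 sends each edge [p,q] (with p < q) to q − p.
As a 5×5 matrix over Z this has rank 4, with invariant factors (1,1,1,1).

Reading off H_k = ker ∂_k / im ∂_{k+1}:

  H_0: rank C_0 − rank ∂_1 = 5 − 4 = 1, and the invariant factors of ∂_1 are all 1, so H_0 ≅ Z.
  H_1: rank ker ∂_1 − rank ∂_2 = (5 − 4) − 0 = 1, and there is no ∂_2, so H_1 ≅ Z.

As a check, the Euler characteristic is 5 − 5 = 0, which agrees with 1 − 1 = 0.
(K is a triangulation of the circle S^1.)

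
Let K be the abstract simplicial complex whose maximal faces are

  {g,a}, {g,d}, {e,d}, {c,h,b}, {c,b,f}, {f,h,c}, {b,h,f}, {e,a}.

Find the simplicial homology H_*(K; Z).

H_0 = Z^2,  H_1 = Z,  H_2 = Z.

Fix the vertex order a < b < c < d < e < f < g < h and write every simplex with vertices in increasing order. Then dim K = 2 and the simplices of K are:

  0-simplices (8): a, b, c, d, e, f, g, h
  1-simplices (10): ae, ag, bc, bf, bh, cf, ch, de, dg, fh
  2-simplices (4): bcf, bch, bfh, cfh

Hence C_0 ≅ Z^8, C_1 ≅ Z^10, C_2 ≅ Z^4.

∂_1: C_1 → C_0 is given by ∂[p,q] = [q] − [p]. For instance
  ∂bh = h − b.
As a 8×10 matrix over Z this has rank 6, with invariant factors (1,1,1,1,1,1).

∂_2: C_2 → C_1 sends each 2-simplex [p,q,r] to [q,r] − [p,r] + [p,q]. For instance
  ∂bch = ch − bh + bc,
  ∂cfh = fh − ch + cf.
The 10×4 boundary matrix has rank 3 and Smith normal form diag(1,1,1).

Computing H_k = (kernel of ∂_k) / (image of ∂_{k+1}):

  H_0: rank C_0 − rank ∂_1 = 8 − 6 = 2, and the invariant factors of ∂_1 are all 1, so H_0 ≅ Z^2.
  H_1: rank ker ∂_1 − rank ∂_2 = (10 − 6) − 3 = 1, and the invariant factors of ∂_2 are all 1, so H_1 ≅ Z.
  H_2: rank ker ∂_2 − rank ∂_3 = (4 − 3) − 0 = 1, and there is no ∂_3, so H_2 ≅ Z.

(K is a triangulation of the disjoint union of the circle S^1 and the 2-sphere S^2.)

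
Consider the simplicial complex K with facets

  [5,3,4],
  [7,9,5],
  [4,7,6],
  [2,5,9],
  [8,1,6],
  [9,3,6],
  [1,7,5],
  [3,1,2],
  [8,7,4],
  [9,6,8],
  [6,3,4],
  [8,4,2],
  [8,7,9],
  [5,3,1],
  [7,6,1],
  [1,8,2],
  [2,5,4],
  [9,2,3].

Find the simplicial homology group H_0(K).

Order the vertices as 1 < 2 < 3 < 4 < 5 < 6 < 7 < 8 < 9. Listing each simplex with vertices in this order, K has dimension 2 with simplices:

  0-simplices (9): [1], [2], [3], [4], [5], [6], [7], [8], [9]
  1-simplices (27): (27 of them)
  2-simplices (18): [1,2,3], [1,2,8], [1,3,5], [1,5,7], [1,6,7], [1,6,8], [2,3,9], [2,4,5], [2,4,8], [2,5,9], [3,4,5], [3,4,6], [3,6,9], [4,6,7], [4,7,8], [5,7,9], [6,8,9], [7,8,9]

Hence C_0 ≅ Z^9, C_1 ≅ Z^27, C_2 ≅ Z^18.

∂_1: C_1 → C_0 is given by ∂[p,q] = [q] − [p].
The 9×27 boundary matrix has rank 8 and Smith normal form diag(1,1,1,1,1,1,1,1).

Boundary ∂_2: C_2 → C_1 sends each 2-simplex [p,q,r] to [q,r] − [p,r] + [p,q]. For instance
  ∂[2,3,9] = [3,9] − [2,9] + [2,3],
  ∂[4,7,8] = [7,8] − [4,8] + [4,7].
As a 27×18 matrix over Z this has rank 18, with invariant factors (1,1,1,1,1,1,1,1,1,1,1,1,1,1,1,1,1,2).

Computing H_k = (kernel of ∂_k) / (image of ∂_{k+1}):

  H_0: rank C_0 − rank ∂_1 = 9 − 8 = 1, and the invariant factors of ∂_1 are all 1, so H_0 ≅ Z.

H_0 ≅ Z.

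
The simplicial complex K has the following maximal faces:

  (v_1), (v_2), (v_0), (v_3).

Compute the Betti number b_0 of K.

b_0 = 4.

Order the vertices as v_0 < v_1 < v_2 < v_3. Listing each simplex with vertices in this order, K has dimension 0 with simplices:

  0-simplices (4): [v_0], [v_1], [v_2], [v_3]

Hence C_0 ≅ Z^4.

Reading off H_k = ker ∂_k / im ∂_{k+1}:

  H_0: rank C_0 − rank ∂_1 = 4 − 0 = 4, and there is no ∂_1, so H_0 ≅ Z^4.

Hence the Betti numbers are b_0 = 4.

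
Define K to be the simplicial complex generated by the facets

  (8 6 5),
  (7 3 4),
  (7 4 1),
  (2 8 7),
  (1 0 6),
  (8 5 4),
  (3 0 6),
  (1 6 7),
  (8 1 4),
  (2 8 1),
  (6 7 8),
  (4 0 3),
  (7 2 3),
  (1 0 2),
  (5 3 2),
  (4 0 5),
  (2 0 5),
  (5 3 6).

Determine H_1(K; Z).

Take the total order 0 < 1 < 2 < 3 < 4 < 5 < 6 < 7 < 8 on the vertex set. Then K (dimension 2) consists of the simplices:

  0-simplices (9): [0], [1], [2], [3], [4], [5], [6], [7], [8]
  1-simplices (27): (27 of them)
  2-simplices (18): [0,1,2], [0,1,6], [0,2,5], [0,3,4], [0,3,6], [0,4,5], [1,2,8], [1,4,7], [1,4,8], [1,6,7], [2,3,5], [2,3,7], [2,7,8], [3,4,7], [3,5,6], [4,5,8], [5,6,8], [6,7,8]

so the chain groups are C_0 ≅ Z^9, C_1 ≅ Z^27, C_2 ≅ Z^18.

∂_1: C_1 → C_0 maps an edge to its endpoints' difference, ∂[p,q] = q − p. For instance
  ∂[0,4] = [4] − [0].
This gives a 9×27 integer matrix of rank 8; reducing to Smith normal form yields diagonal entries (1,1,1,1,1,1,1,1).

∂_2: C_2 → C_1 sends each 2-simplex [p,q,r] to [q,r] − [p,r] + [p,q]. For instance
  ∂[3,5,6] = [5,6] − [3,6] + [3,5],
  ∂[2,3,7] = [3,7] − [2,7] + [2,3].
The resulting 27×18 matrix has rank 18, and its Smith normal form has invariant factors (1,1,1,1,1,1,1,1,1,1,1,1,1,1,1,1,1,2).

Reading off H_k = ker ∂_k / im ∂_{k+1}:

  H_1: rank ker ∂_1 − rank ∂_2 = (27 − 8) − 18 = 1, and ∂_2 has invariant factor 2 > 1, so H_1 ≅ Z ⊕ Z/2.

H_1 ≅ Z ⊕ Z/2.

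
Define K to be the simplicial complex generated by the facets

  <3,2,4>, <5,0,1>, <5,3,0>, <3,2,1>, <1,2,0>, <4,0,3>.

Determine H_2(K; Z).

K has 6 vertices, 12 edges, 6 triangles.
rank ∂_2 = 6, rank ∂_3 = 0 ⇒ b_2 = 6 − 6 − 0 = 0. So H_2 = 0.

H_2 = 0.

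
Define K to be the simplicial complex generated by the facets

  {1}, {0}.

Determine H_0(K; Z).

We work with the vertex ordering 0 < 1. The simplices of K, each written with vertices in increasing order, are:

  0-simplices (2): [0], [1]

Hence C_0 ≅ Z^2.

Reading off H_k = ker ∂_k / im ∂_{k+1}:

  H_0: rank C_0 − rank ∂_1 = 2 − 0 = 2, and there is no ∂_1, so H_0 ≅ Z^2.

H_0 = Z^2.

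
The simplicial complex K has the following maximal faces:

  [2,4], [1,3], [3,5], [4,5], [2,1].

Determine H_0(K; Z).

Order the vertices as 1 < 2 < 3 < 4 < 5. Listing each simplex with vertices in this order, K has dimension 1 with simplices:

  0-simplices (5): [1], [2], [3], [4], [5]
  1-simplices (5): [1,2], [1,3], [2,4], [3,5], [4,5]

Hence C_0 ≅ Z^5, C_1 ≅ Z^5.

Boundary ∂_1: C_1 → C_0 sends each edge [p,q] (with p < q) to q − p.
As a 5×5 matrix over Z this has rank 4, with invariant factors (1,1,1,1).

Computing H_k = (kernel of ∂_k) / (image of ∂_{k+1}):

  H_0: rank C_0 − rank ∂_1 = 5 − 4 = 1, and the invariant factors of ∂_1 are all 1, so H_0 ≅ Z.

(K is a triangulation of the circle S^1.)

H_0 = Z.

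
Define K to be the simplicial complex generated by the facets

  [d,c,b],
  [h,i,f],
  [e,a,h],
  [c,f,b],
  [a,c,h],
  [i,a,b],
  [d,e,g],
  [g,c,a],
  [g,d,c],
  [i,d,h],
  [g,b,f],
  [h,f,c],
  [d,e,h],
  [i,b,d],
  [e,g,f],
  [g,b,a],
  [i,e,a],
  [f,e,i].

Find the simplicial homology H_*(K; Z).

H_0 ≅ Z,  H_1 ≅ Z ⊕ Z_2,  H_2 = 0.

Order the vertices as a < b < c < d < e < f < g < h < i. Listing each simplex with vertices in this order, K has dimension 2 with simplices:

  0-simplices (9): a, b, c, d, e, f, g, h, i
  1-simplices (27): ab, ac, ae, ag, ah, ai, bc, bd, bf, bg, bi, cd, cf, cg, ch, de, dg, dh, di, ef, eg, eh, ei, fg, fh, fi, hi
  2-simplices (18): abg, abi, acg, ach, aeh, aei, bcd, bcf, bdi, bfg, cdg, cfh, deg, deh, dhi, efg, efi, fhi

giving chain groups C_0 ≅ Z^9, C_1 ≅ Z^27, C_2 ≅ Z^18.

∂_1: C_1 → C_0 is given by ∂[p,q] = [q] − [p].
This gives a 9×27 integer matrix of rank 8; reducing to Smith normal form yields diagonal entries (1,1,1,1,1,1,1,1).

The boundary map ∂_2: C_2 → C_1 maps a triangle to the signed sum of its edges. For instance
  ∂bdi = di − bi + bd,
  ∂cdg = dg − cg + cd.
As a 27×18 matrix over Z this has rank 18, with invariant factors (1,1,1,1,1,1,1,1,1,1,1,1,1,1,1,1,1,2).

From H_k ≅ ker(∂_k) / im(∂_{k+1}) we obtain:

  H_0: rank C_0 − rank ∂_1 = 9 − 8 = 1, and the invariant factors of ∂_1 are all 1, so H_0 ≅ Z.
  H_1: rank ker ∂_1 − rank ∂_2 = (27 − 8) − 18 = 1, and ∂_2 has invariant factor 2 > 1, so H_1 ≅ Z ⊕ Z_2.
  H_2: rank ker ∂_2 − rank ∂_3 = (18 − 18) − 0 = 0, and there is no ∂_3, so H_2 ≅ 0.

As a check, the Euler characteristic is 9 − 27 + 18 = 0, which agrees with 1 − 1 + 0 = 0.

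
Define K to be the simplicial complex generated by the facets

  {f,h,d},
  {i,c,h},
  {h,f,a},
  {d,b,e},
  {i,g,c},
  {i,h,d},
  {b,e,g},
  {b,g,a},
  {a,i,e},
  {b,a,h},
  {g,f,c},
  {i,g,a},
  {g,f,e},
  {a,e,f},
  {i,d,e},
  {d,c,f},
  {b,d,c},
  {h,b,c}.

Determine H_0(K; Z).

H_0 ≅ Z.

Fix the vertex order a < b < c < d < e < f < g < h < i and write every simplex with vertices in increasing order. Then dim K = 2 and the simplices of K are:

  0-simplices (9): a, b, c, d, e, f, g, h, i
  1-simplices (27): ab, ae, af, ag, ah, ai, bc, bd, be, bg, bh, cd, cf, cg, ch, ci, de, df, dh, di, ef, eg, ei, fg, fh, gi, hi
  2-simplices (18): abg, abh, aef, aei, afh, agi, bcd, bch, bde, beg, cdf, cfg, cgi, chi, dei, dfh, dhi, efg

giving chain groups C_0 ≅ Z^9, C_1 ≅ Z^27, C_2 ≅ Z^18.

The boundary map ∂_1: C_1 → C_0 is given by ∂[p,q] = [q] − [p].
This gives a 9×27 integer matrix of rank 8; reducing to Smith normal form yields diagonal entries (1,1,1,1,1,1,1,1).

The boundary map ∂_2: C_2 → C_1 sends each 2-simplex [p,q,r] to [q,r] − [p,r] + [p,q]. For instance
  ∂bcd = cd − bd + bc,
  ∂dhi = hi − di + dh.
The resulting 27×18 matrix has rank 18, and its Smith normal form has invariant factors (1,1,1,1,1,1,1,1,1,1,1,1,1,1,1,1,1,2).

Reading off H_k = ker ∂_k / im ∂_{k+1}:

  H_0: rank C_0 − rank ∂_1 = 9 − 8 = 1, and the invariant factors of ∂_1 are all 1, so H_0 ≅ Z.

(K is a triangulation of the Klein bottle.)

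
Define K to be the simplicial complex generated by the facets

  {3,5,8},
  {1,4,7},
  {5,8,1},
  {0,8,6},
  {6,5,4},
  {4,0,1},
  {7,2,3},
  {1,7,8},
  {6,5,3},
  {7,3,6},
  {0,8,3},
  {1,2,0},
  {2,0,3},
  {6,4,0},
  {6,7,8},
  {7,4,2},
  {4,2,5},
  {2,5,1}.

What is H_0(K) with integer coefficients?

H_0 ≅ Z.

We work with the vertex ordering 0 < 1 < 2 < 3 < 4 < 5 < 6 < 7 < 8. The simplices of K, each written with vertices in increasing order, are:

  0-simplices (9): [0], [1], [2], [3], [4], [5], [6], [7], [8]
  1-simplices (27): (27 of them)
  2-simplices (18): [0,1,2], [0,1,4], [0,2,3], [0,3,8], [0,4,6], [0,6,8], [1,2,5], [1,4,7], [1,5,8], [1,7,8], [2,3,7], [2,4,5], [2,4,7], [3,5,6], [3,5,8], [3,6,7], [4,5,6], [6,7,8]

giving chain groups C_0 ≅ Z^9, C_1 ≅ Z^27, C_2 ≅ Z^18.

Boundary ∂_1: C_1 → C_0 sends each edge [p,q] (with p < q) to q − p.
The resulting 9×27 matrix has rank 8, and its Smith normal form has invariant factors (1,1,1,1,1,1,1,1).

The boundary map ∂_2: C_2 → C_1 acts by ∂[p,q,r] = [q,r] − [p,r] + [p,q]. For instance
  ∂[2,4,5] = [4,5] − [2,5] + [2,4],
  ∂[0,3,8] = [3,8] − [0,8] + [0,3].
The resulting 27×18 matrix has rank 18, and its Smith normal form has invariant factors (1,1,1,1,1,1,1,1,1,1,1,1,1,1,1,1,1,2).

Reading off H_k = ker ∂_k / im ∂_{k+1}:

  H_0: rank C_0 − rank ∂_1 = 9 − 8 = 1, and the invariant factors of ∂_1 are all 1, so H_0 = Z.

(K is a triangulation of the Klein bottle.)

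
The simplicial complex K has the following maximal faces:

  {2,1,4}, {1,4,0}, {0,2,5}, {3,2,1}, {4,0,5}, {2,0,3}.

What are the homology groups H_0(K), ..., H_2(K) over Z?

Take the total order 0 < 1 < 2 < 3 < 4 < 5 on the vertex set. Then K (dimension 2) consists of the simplices:

  0-simplices (6): [0], [1], [2], [3], [4], [5]
  1-simplices (12): [0,1], [0,2], [0,3], [0,4], [0,5], [1,2], [1,3], [1,4], [2,3], [2,4], [2,5], [4,5]
  2-simplices (6): [0,1,4], [0,2,3], [0,2,5], [0,4,5], [1,2,3], [1,2,4]

so the chain groups are C_0 ≅ Z^6, C_1 ≅ Z^12, C_2 ≅ Z^6.

∂_1: C_1 → C_0 sends each edge [p,q] (with p < q) to q − p.
The resulting 6×12 matrix has rank 5, and its Smith normal form has invariant factors (1,1,1,1,1).

Boundary ∂_2: C_2 → C_1 sends each 2-simplex [p,q,r] to [q,r] − [p,r] + [p,q]. For instance
  ∂[1,2,3] = [2,3] − [1,3] + [1,2],
  ∂[0,2,5] = [2,5] − [0,5] + [0,2].
This gives a 12×6 integer matrix of rank 6; reducing to Smith normal form yields diagonal entries (1,1,1,1,1,1).

From H_k ≅ ker(∂_k) / im(∂_{k+1}) we obtain:

  H_0: rank C_0 − rank ∂_1 = 6 − 5 = 1, and the invariant factors of ∂_1 are all 1, so H_0 ≅ Z.
  H_1: rank ker ∂_1 − rank ∂_2 = (12 − 5) − 6 = 1, and the invariant factors of ∂_2 are all 1, so H_1 ≅ Z.
  H_2: rank ker ∂_2 − rank ∂_3 = (6 − 6) − 0 = 0, and there is no ∂_3, so H_2 ≅ 0.

As a check, the Euler characteristic is 6 − 12 + 6 = 0, which agrees with 1 − 1 + 0 = 0.
(K is a triangulation of the cylinder S^1 x I.)

H_0 ≅ Z,  H_1 ≅ Z,  H_2 = 0.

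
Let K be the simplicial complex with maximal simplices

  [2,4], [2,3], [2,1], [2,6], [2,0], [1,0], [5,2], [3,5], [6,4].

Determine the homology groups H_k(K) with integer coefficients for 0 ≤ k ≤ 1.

Take the total order 0 < 1 < 2 < 3 < 4 < 5 < 6 on the vertex set. Then K (dimension 1) consists of the simplices:

  0-simplices (7): [0], [1], [2], [3], [4], [5], [6]
  1-simplices (9): [0,1], [0,2], [1,2], [2,3], [2,4], [2,5], [2,6], [3,5], [4,6]

Hence C_0 ≅ Z^7, C_1 ≅ Z^9.

∂_1: C_1 → C_0 maps an edge to its endpoints' difference, ∂[p,q] = q − p.
The 7×9 boundary matrix has rank 6 and Smith normal form diag(1,1,1,1,1,1).

Now H_k = ker ∂_k / im ∂_{k+1}, so:

  H_0: rank C_0 − rank ∂_1 = 7 − 6 = 1, and the invariant factors of ∂_1 are all 1, so H_0 = Z.
  H_1: rank ker ∂_1 − rank ∂_2 = (9 − 6) − 0 = 3, and there is no ∂_2, so H_1 = Z^3.

(K is a triangulation of a wedge of 3 circles.)

H_0 = Z,  H_1 = Z^3.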